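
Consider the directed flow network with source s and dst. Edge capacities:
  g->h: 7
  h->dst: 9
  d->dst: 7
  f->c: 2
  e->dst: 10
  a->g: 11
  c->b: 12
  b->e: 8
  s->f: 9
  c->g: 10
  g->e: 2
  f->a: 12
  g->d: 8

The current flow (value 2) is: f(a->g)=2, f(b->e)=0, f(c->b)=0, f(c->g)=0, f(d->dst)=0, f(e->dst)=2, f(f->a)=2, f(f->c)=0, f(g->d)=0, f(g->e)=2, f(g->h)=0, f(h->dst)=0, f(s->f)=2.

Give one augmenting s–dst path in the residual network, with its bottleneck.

s->f->a->g->d->dst, bottleneck 7

Residual along s->f->a->g->d->dst: s->f: 7, f->a: 10, a->g: 9, g->d: 8, d->dst: 7.
Bottleneck = min = 7.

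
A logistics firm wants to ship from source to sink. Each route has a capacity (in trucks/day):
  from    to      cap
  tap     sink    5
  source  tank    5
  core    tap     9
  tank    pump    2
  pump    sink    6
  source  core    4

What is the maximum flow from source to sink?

6

Augment source->core->tap->sink: bottleneck 4. Total 4.
Augment source->tank->pump->sink: bottleneck 2. Total 6.
No augmenting path remains in the residual graph.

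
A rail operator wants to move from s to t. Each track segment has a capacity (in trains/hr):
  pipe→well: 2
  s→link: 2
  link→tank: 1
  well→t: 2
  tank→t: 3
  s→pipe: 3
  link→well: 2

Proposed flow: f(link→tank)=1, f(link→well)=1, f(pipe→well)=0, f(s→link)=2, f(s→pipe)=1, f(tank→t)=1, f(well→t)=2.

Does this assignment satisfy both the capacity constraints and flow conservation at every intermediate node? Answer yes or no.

Conservation fails at pipe: inflow 1 ≠ outflow 0.

No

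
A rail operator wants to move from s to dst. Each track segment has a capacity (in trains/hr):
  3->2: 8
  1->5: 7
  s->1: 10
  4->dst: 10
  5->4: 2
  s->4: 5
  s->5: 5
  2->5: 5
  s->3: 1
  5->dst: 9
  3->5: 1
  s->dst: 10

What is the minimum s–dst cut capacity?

26

Max flow = 26 (via 5 augmenting paths).
In the residual at optimum, the set reachable from s is {1, 2, 3, 5, s}.
Cut edges: s->4 (cap 5), s->dst (cap 10), 5->4 (cap 2), 5->dst (cap 9). Sum = 26.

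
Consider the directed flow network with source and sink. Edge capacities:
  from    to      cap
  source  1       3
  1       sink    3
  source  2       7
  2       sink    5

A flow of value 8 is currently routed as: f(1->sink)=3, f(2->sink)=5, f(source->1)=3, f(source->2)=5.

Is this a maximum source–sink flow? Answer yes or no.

Yes

Residual reachable from source: {2, source}; sink is not reachable.
Saturated cut: source->1, 2->sink with total capacity 8 = current flow value. Flow is maximum.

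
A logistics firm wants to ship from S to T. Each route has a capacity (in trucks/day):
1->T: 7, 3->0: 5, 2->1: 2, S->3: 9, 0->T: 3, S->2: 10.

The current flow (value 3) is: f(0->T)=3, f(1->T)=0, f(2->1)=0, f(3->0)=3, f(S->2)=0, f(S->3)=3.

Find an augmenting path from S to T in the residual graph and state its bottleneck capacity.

Residual along S->2->1->T: S->2: 10, 2->1: 2, 1->T: 7.
Bottleneck = min = 2.

S->2->1->T, bottleneck 2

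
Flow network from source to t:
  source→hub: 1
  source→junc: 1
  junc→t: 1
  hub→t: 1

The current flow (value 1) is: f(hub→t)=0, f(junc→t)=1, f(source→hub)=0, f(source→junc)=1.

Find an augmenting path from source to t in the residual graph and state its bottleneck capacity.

Residual along source→hub→t: source→hub: 1, hub→t: 1.
Bottleneck = min = 1.

source→hub→t, bottleneck 1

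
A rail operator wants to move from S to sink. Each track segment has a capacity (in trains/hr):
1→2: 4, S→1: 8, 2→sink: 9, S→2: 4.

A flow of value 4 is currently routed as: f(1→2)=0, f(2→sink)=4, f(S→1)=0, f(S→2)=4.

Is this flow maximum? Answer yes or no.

Residual path S→1→2→sink has bottleneck 4 > 0.
Pushing 4 along it raises the flow to 8, so the given flow is not maximum.

No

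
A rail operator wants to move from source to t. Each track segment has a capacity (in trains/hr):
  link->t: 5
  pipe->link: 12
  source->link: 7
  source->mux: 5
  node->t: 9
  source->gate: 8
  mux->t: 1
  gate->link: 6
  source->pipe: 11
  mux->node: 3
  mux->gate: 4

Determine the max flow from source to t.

9

Augment source->mux->t: bottleneck 1. Total 1.
Augment source->link->t: bottleneck 5. Total 6.
Augment source->mux->node->t: bottleneck 3. Total 9.
No augmenting path remains in the residual graph.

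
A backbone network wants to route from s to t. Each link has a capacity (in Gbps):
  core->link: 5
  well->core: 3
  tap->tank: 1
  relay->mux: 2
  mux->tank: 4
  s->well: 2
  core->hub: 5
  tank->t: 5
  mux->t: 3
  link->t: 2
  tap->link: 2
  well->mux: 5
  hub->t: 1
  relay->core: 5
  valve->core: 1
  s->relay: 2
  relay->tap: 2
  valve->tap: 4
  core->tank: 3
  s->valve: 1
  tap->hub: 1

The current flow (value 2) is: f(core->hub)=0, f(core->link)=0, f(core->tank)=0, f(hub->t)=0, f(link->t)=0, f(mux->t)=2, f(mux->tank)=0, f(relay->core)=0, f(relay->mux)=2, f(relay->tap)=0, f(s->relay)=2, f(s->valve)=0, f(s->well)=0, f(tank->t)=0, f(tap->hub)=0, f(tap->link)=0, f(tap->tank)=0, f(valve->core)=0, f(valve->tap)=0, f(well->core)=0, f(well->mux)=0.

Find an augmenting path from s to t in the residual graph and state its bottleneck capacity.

Residual along s->well->mux->t: s->well: 2, well->mux: 5, mux->t: 1.
Bottleneck = min = 1.

s->well->mux->t, bottleneck 1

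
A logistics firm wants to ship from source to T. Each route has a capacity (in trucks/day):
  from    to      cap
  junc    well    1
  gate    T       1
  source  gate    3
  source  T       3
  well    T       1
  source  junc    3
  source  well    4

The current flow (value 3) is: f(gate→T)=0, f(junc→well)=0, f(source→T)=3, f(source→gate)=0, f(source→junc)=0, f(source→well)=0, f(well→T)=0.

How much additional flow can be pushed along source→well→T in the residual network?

Residual capacities along the path: source→well: 4, well→T: 1.
Minimum is 1.

1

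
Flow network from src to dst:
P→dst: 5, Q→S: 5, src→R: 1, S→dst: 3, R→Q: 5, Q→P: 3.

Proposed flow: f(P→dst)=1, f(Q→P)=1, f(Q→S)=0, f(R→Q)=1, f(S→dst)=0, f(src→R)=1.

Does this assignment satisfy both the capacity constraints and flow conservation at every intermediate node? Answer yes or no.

Every edge has 0 ≤ f(e) ≤ cap(e).
At each intermediate node, inflow equals outflow.

Yes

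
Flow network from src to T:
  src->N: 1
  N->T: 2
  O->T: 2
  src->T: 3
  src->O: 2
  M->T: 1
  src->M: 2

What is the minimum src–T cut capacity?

7

Max flow = 7 (via 4 augmenting paths).
In the residual at optimum, the set reachable from src is {M, src}.
Cut edges: src->O (cap 2), src->N (cap 1), src->T (cap 3), M->T (cap 1). Sum = 7.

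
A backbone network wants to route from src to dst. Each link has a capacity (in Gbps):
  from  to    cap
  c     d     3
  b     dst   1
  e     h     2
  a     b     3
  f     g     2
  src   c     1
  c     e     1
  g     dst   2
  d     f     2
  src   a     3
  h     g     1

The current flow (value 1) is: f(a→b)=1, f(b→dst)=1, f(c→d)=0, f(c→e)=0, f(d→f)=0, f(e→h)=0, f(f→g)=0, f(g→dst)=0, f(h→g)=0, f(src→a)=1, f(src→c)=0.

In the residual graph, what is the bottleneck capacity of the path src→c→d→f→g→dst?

Residual capacities along the path: src→c: 1, c→d: 3, d→f: 2, f→g: 2, g→dst: 2.
Minimum is 1.

1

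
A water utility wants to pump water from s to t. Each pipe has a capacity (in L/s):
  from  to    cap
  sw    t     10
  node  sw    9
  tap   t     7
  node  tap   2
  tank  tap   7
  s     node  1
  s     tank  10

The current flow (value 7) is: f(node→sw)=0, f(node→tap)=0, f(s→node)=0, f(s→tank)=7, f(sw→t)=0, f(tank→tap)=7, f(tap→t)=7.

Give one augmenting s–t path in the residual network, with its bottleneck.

Residual along s→node→sw→t: s→node: 1, node→sw: 9, sw→t: 10.
Bottleneck = min = 1.

s→node→sw→t, bottleneck 1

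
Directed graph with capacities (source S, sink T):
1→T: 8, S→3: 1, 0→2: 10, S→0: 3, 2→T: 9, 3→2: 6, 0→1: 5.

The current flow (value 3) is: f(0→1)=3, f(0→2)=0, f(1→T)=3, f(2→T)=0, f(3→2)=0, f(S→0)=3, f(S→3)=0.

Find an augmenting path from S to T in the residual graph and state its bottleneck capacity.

S→3→2→T, bottleneck 1

Residual along S→3→2→T: S→3: 1, 3→2: 6, 2→T: 9.
Bottleneck = min = 1.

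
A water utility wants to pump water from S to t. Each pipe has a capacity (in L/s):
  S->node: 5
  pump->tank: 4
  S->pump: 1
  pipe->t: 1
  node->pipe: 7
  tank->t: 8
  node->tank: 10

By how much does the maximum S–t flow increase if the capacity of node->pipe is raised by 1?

Original max flow = 6.
Edge node->pipe does not cross the min cut (source side {S}), so extra capacity there cannot help.
New max flow = 6. Increase = 0.

0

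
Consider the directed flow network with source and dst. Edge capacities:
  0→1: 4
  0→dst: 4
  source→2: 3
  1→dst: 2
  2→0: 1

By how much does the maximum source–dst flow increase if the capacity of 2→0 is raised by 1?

1

Original max flow = 1.
After raising cap(2→0), augmenting paths through that edge carry 1 more unit.
New max flow = 2. Increase = 1.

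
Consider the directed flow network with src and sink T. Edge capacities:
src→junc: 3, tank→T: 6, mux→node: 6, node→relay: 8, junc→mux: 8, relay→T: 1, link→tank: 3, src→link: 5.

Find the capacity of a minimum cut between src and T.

4

Max flow = 4 (via 2 augmenting paths).
In the residual at optimum, the set reachable from src is {junc, link, mux, node, relay, src}.
Cut edges: link→tank (cap 3), relay→T (cap 1). Sum = 4.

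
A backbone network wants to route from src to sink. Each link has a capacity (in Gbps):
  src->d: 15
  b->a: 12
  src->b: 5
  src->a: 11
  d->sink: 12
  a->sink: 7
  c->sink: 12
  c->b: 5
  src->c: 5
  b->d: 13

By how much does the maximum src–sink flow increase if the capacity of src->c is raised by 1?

1

Original max flow = 24.
After raising cap(src->c), augmenting paths through that edge carry 1 more unit.
New max flow = 25. Increase = 1.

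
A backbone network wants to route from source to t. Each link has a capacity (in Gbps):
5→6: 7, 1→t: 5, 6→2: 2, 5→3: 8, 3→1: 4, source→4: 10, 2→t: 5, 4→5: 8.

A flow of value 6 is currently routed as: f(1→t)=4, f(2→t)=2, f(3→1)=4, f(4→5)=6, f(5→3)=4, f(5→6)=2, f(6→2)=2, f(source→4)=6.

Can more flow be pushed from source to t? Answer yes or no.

No

Residual reachable from source: {3, 4, 5, 6, source}; t is not reachable.
Saturated cut: 3→1, 6→2 with total capacity 6 = current flow value. Flow is maximum.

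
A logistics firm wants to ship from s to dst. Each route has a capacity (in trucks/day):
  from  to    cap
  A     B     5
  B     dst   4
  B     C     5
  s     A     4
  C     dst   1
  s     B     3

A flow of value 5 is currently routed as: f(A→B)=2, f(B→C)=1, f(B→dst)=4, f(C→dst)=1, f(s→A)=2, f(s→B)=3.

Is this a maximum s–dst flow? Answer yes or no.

Residual reachable from s: {A, B, C, s}; dst is not reachable.
Saturated cut: B→dst, C→dst with total capacity 5 = current flow value. Flow is maximum.

Yes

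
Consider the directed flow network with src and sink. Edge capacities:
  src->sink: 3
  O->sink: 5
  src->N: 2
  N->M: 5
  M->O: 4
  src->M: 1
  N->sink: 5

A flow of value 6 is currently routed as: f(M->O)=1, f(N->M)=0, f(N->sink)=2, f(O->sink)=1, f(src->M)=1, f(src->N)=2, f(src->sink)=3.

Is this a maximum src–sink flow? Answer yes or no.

Residual reachable from src: {src}; sink is not reachable.
Saturated cut: src->N, src->M, src->sink with total capacity 6 = current flow value. Flow is maximum.

Yes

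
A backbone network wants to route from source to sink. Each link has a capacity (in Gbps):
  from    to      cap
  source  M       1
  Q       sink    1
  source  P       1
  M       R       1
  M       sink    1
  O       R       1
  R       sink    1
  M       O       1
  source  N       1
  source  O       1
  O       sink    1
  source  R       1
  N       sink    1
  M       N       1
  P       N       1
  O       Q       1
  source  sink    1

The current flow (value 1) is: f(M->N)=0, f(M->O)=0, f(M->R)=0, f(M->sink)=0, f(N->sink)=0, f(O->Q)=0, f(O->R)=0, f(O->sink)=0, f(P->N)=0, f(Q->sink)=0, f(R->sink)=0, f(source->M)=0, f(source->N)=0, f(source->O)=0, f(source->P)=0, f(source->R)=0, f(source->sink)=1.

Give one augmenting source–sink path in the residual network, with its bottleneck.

source->M->sink, bottleneck 1

Residual along source->M->sink: source->M: 1, M->sink: 1.
Bottleneck = min = 1.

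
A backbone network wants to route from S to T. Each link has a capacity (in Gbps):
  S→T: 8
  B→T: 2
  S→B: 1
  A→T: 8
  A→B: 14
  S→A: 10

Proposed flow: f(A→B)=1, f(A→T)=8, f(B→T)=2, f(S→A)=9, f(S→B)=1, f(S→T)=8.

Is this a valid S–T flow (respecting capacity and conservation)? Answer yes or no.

Every edge has 0 ≤ f(e) ≤ cap(e).
At each intermediate node, inflow equals outflow.

Yes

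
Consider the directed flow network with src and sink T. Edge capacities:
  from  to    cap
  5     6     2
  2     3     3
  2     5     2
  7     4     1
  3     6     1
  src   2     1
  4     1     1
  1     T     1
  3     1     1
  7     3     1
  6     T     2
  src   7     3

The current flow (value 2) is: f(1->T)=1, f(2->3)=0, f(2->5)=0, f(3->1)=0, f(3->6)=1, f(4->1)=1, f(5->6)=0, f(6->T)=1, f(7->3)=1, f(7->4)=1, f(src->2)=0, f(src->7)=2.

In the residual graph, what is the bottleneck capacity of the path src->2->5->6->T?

Residual capacities along the path: src->2: 1, 2->5: 2, 5->6: 2, 6->T: 1.
Minimum is 1.

1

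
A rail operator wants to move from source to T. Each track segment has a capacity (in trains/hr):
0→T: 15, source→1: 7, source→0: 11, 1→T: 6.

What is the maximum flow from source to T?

Augment source→1→T: bottleneck 6. Total 6.
Augment source→0→T: bottleneck 11. Total 17.
No augmenting path remains in the residual graph.

17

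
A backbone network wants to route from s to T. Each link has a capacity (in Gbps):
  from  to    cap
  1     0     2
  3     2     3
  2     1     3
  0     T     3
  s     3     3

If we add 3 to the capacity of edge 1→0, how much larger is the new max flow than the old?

Original max flow = 2.
After raising cap(1→0), augmenting paths through that edge carry 1 more unit.
New max flow = 3. Increase = 1.

1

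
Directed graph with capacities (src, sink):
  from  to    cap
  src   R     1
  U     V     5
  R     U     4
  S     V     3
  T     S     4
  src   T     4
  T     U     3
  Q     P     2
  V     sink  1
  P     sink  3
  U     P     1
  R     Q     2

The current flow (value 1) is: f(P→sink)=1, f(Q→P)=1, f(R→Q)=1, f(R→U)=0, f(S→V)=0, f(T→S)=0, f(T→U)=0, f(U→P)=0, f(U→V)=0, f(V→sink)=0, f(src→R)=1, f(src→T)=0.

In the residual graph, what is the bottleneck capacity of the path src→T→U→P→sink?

Residual capacities along the path: src→T: 4, T→U: 3, U→P: 1, P→sink: 2.
Minimum is 1.

1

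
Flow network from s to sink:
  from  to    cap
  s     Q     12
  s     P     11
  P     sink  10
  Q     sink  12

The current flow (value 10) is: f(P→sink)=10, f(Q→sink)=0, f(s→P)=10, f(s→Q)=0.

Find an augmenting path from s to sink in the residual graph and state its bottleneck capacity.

s→Q→sink, bottleneck 12

Residual along s→Q→sink: s→Q: 12, Q→sink: 12.
Bottleneck = min = 12.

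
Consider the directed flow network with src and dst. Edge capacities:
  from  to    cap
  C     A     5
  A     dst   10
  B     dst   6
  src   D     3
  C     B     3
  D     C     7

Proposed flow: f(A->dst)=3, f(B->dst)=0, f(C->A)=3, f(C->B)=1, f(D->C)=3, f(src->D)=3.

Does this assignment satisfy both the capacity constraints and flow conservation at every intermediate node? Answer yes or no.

No

Conservation fails at C: inflow 3 ≠ outflow 4.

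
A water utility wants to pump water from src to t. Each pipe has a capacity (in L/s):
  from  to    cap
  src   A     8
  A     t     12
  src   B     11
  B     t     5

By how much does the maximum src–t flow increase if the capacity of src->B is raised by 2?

0

Original max flow = 13.
Edge src->B does not cross the min cut (source side {B, src}), so extra capacity there cannot help.
New max flow = 13. Increase = 0.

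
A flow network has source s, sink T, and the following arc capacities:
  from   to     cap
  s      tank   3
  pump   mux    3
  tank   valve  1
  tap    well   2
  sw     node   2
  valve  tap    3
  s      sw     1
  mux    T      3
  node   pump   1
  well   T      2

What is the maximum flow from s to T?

Augment s->sw->node->pump->mux->T: bottleneck 1. Total 1.
Augment s->tank->valve->tap->well->T: bottleneck 1. Total 2.
No augmenting path remains in the residual graph.

2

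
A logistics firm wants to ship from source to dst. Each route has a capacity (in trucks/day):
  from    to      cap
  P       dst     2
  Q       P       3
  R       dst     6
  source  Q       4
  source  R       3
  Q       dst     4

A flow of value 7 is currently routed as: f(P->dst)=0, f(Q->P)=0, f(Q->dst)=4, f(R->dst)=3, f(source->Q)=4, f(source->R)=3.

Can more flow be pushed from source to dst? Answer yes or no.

Residual reachable from source: {source}; dst is not reachable.
Saturated cut: source->Q, source->R with total capacity 7 = current flow value. Flow is maximum.

No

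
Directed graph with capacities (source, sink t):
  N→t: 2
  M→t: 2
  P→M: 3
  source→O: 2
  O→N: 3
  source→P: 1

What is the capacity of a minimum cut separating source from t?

Max flow = 3 (via 2 augmenting paths).
In the residual at optimum, the set reachable from source is {source}.
Cut edges: source→O (cap 2), source→P (cap 1). Sum = 3.

3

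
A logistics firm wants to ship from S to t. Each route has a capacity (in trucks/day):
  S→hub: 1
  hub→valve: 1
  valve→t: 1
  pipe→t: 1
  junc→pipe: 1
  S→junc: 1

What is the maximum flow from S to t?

Augment S→hub→valve→t: bottleneck 1. Total 1.
Augment S→junc→pipe→t: bottleneck 1. Total 2.
No augmenting path remains in the residual graph.

2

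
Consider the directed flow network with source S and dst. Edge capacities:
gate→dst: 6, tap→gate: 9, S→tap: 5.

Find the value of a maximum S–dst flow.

Augment S→tap→gate→dst: bottleneck 5. Total 5.
No augmenting path remains in the residual graph.

5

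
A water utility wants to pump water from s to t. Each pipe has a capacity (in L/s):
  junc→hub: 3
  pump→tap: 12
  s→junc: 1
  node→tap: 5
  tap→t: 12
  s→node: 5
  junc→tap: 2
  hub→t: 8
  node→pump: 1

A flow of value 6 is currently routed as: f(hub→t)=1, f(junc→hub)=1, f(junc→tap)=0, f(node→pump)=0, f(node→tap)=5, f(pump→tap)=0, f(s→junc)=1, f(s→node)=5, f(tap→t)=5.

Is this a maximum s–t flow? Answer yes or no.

Yes

Residual reachable from s: {s}; t is not reachable.
Saturated cut: s→node, s→junc with total capacity 6 = current flow value. Flow is maximum.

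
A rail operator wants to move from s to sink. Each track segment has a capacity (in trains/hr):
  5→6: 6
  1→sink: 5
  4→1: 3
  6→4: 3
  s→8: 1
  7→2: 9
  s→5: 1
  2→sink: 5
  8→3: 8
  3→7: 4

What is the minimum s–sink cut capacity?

Max flow = 2 (via 2 augmenting paths).
In the residual at optimum, the set reachable from s is {s}.
Cut edges: s→5 (cap 1), s→8 (cap 1). Sum = 2.

2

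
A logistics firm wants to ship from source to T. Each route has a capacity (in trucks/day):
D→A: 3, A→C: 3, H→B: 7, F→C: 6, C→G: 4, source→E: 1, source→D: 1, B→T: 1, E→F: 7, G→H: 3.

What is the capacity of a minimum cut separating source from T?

Max flow = 1 (via 1 augmenting path).
In the residual at optimum, the set reachable from source is {A, B, C, D, E, F, G, H, source}.
Cut edges: B→T (cap 1). Sum = 1.

1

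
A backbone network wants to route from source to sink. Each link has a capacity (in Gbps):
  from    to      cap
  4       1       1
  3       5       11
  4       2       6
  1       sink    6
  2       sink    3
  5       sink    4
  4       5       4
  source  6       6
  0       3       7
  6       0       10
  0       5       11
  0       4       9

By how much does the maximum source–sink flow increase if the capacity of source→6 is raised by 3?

Original max flow = 6.
After raising cap(source→6), augmenting paths through that edge carry 2 more units.
New max flow = 8. Increase = 2.

2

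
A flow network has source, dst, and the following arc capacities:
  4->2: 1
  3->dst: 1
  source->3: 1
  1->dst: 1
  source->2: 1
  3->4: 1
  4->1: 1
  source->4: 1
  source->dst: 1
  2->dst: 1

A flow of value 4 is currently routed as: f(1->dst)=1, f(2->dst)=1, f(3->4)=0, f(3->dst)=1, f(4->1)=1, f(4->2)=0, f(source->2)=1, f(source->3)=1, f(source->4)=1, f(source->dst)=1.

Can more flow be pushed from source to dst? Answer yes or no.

Residual reachable from source: {source}; dst is not reachable.
Saturated cut: source->3, source->4, source->2, source->dst with total capacity 4 = current flow value. Flow is maximum.

No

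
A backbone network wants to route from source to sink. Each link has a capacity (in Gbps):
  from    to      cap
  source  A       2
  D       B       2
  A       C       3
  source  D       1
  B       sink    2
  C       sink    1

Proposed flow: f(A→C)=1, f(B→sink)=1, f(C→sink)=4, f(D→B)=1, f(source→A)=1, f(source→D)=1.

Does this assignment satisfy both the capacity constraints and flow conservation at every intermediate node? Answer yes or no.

Capacity violated on C→sink: flow 4 > capacity 1.

No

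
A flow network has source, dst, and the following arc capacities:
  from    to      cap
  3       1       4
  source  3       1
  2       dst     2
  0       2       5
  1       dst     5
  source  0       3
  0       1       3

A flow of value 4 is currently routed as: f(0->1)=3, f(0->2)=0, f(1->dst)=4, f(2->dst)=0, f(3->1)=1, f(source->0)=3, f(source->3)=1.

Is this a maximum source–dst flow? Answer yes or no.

Residual reachable from source: {source}; dst is not reachable.
Saturated cut: source->3, source->0 with total capacity 4 = current flow value. Flow is maximum.

Yes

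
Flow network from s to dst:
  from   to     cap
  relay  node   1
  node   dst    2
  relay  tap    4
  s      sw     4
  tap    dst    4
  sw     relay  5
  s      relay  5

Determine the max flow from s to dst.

5

Augment s->relay->tap->dst: bottleneck 4. Total 4.
Augment s->relay->node->dst: bottleneck 1. Total 5.
No augmenting path remains in the residual graph.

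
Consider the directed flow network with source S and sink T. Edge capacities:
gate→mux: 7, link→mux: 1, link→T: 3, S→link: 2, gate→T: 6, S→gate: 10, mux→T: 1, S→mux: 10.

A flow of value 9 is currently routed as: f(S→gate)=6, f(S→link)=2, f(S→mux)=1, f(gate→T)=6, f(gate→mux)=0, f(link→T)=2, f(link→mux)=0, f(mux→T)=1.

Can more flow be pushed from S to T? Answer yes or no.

No

Residual reachable from S: {S, gate, mux}; T is not reachable.
Saturated cut: S→link, gate→T, mux→T with total capacity 9 = current flow value. Flow is maximum.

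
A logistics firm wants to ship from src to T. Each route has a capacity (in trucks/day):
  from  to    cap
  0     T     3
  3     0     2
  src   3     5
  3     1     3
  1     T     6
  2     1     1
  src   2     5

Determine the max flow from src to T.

Augment src->2->1->T: bottleneck 1. Total 1.
Augment src->3->1->T: bottleneck 3. Total 4.
Augment src->3->0->T: bottleneck 2. Total 6.
No augmenting path remains in the residual graph.

6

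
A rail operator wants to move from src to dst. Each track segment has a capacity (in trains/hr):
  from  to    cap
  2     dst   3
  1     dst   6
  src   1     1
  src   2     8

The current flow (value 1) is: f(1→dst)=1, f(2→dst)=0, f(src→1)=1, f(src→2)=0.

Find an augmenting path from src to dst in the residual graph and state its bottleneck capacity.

src→2→dst, bottleneck 3

Residual along src→2→dst: src→2: 8, 2→dst: 3.
Bottleneck = min = 3.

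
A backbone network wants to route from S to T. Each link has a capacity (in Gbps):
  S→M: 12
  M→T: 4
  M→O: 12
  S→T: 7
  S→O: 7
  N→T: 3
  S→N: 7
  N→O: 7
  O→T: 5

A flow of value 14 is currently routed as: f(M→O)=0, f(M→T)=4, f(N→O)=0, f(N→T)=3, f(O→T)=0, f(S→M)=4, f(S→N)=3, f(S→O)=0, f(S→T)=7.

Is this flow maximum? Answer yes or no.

No

Residual path S→O→T has bottleneck 5 > 0.
Pushing 5 along it raises the flow to 19, so the given flow is not maximum.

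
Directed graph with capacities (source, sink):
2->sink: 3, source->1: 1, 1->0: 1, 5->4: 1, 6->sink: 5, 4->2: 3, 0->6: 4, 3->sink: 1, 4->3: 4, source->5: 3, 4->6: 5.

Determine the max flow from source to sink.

2

Augment source->1->0->6->sink: bottleneck 1. Total 1.
Augment source->5->4->3->sink: bottleneck 1. Total 2.
No augmenting path remains in the residual graph.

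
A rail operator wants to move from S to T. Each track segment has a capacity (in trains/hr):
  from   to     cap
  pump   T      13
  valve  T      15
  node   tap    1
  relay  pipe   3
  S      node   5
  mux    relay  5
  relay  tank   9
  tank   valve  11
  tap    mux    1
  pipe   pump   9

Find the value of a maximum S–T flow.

Augment S→node→tap→mux→relay→pipe→pump→T: bottleneck 1. Total 1.
No augmenting path remains in the residual graph.

1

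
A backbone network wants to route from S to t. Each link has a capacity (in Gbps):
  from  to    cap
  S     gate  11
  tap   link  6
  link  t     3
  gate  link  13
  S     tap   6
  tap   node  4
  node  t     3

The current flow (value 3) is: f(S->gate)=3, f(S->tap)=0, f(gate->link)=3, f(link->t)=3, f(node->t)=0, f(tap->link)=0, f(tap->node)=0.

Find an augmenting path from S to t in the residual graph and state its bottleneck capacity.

Residual along S->tap->node->t: S->tap: 6, tap->node: 4, node->t: 3.
Bottleneck = min = 3.

S->tap->node->t, bottleneck 3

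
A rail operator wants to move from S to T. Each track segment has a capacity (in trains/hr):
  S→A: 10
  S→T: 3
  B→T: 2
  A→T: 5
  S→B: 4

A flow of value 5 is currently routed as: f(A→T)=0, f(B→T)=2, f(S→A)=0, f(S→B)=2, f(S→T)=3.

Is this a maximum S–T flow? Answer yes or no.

Residual path S→A→T has bottleneck 5 > 0.
Pushing 5 along it raises the flow to 10, so the given flow is not maximum.

No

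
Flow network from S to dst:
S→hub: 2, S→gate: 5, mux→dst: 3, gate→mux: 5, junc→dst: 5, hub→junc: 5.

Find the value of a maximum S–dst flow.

Augment S→hub→junc→dst: bottleneck 2. Total 2.
Augment S→gate→mux→dst: bottleneck 3. Total 5.
No augmenting path remains in the residual graph.

5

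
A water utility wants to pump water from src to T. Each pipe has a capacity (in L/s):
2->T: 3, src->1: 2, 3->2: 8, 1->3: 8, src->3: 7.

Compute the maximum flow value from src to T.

Augment src->3->2->T: bottleneck 3. Total 3.
No augmenting path remains in the residual graph.

3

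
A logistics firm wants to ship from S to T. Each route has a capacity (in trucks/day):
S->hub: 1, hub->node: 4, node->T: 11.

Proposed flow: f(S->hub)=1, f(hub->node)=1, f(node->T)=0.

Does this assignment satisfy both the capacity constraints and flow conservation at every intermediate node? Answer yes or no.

No

Conservation fails at node: inflow 1 ≠ outflow 0.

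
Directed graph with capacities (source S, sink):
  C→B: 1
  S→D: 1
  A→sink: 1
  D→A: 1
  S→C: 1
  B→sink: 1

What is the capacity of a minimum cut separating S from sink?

2

Max flow = 2 (via 2 augmenting paths).
In the residual at optimum, the set reachable from S is {S}.
Cut edges: S→D (cap 1), S→C (cap 1). Sum = 2.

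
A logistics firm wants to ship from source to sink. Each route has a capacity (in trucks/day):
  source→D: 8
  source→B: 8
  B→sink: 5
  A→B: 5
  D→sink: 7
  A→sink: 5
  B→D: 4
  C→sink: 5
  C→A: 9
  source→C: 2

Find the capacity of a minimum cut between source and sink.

Max flow = 14 (via 3 augmenting paths).
In the residual at optimum, the set reachable from source is {B, D, source}.
Cut edges: source→C (cap 2), B→sink (cap 5), D→sink (cap 7). Sum = 14.

14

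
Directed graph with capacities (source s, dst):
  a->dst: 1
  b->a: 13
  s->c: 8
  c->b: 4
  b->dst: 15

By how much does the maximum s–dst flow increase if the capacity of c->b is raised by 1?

1

Original max flow = 4.
After raising cap(c->b), augmenting paths through that edge carry 1 more unit.
New max flow = 5. Increase = 1.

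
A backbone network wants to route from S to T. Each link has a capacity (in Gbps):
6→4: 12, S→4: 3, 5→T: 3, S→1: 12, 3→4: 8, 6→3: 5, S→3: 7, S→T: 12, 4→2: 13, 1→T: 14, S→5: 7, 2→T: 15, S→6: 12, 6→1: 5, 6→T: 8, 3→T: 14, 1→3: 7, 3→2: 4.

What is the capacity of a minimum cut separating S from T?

49

Max flow = 49 (via 8 augmenting paths).
In the residual at optimum, the set reachable from S is {5, S}.
Cut edges: S→6 (cap 12), S→1 (cap 12), S→3 (cap 7), S→4 (cap 3), S→T (cap 12), 5→T (cap 3). Sum = 49.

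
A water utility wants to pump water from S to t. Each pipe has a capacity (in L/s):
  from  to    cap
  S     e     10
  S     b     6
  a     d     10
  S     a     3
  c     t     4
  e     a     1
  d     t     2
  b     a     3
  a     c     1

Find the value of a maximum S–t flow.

3

Augment S->a->d->t: bottleneck 2. Total 2.
Augment S->a->c->t: bottleneck 1. Total 3.
No augmenting path remains in the residual graph.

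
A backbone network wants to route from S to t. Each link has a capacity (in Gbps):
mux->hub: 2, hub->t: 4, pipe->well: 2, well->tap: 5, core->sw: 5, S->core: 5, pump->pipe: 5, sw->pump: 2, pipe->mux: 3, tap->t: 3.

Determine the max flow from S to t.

Augment S->core->sw->pump->pipe->mux->hub->t: bottleneck 2. Total 2.
No augmenting path remains in the residual graph.

2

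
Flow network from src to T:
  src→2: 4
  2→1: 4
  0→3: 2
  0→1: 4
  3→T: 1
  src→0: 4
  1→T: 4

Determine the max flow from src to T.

5

Augment src→2→1→T: bottleneck 4. Total 4.
Augment src→0→3→T: bottleneck 1. Total 5.
No augmenting path remains in the residual graph.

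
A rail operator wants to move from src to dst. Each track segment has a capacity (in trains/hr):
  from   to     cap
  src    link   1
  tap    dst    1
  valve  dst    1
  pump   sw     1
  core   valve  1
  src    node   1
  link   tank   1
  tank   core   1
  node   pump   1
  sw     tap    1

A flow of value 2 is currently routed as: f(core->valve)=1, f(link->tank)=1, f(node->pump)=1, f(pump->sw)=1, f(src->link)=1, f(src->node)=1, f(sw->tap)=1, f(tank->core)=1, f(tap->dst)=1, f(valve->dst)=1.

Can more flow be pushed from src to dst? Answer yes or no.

No

Residual reachable from src: {src}; dst is not reachable.
Saturated cut: src->link, src->node with total capacity 2 = current flow value. Flow is maximum.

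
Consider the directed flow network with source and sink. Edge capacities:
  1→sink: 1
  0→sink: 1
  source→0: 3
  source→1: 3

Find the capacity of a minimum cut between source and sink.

2

Max flow = 2 (via 2 augmenting paths).
In the residual at optimum, the set reachable from source is {0, 1, source}.
Cut edges: 1→sink (cap 1), 0→sink (cap 1). Sum = 2.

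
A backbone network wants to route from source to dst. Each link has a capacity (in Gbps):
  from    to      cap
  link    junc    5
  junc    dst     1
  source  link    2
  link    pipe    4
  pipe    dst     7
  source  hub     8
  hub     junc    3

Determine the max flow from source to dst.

Augment source->hub->junc->dst: bottleneck 1. Total 1.
Augment source->link->pipe->dst: bottleneck 2. Total 3.
No augmenting path remains in the residual graph.

3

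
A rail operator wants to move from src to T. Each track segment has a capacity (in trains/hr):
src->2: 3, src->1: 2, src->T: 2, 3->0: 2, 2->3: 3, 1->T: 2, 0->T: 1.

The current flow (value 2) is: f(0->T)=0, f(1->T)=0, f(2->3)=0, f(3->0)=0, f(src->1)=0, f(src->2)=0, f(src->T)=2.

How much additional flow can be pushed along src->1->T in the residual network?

2

Residual capacities along the path: src->1: 2, 1->T: 2.
Minimum is 2.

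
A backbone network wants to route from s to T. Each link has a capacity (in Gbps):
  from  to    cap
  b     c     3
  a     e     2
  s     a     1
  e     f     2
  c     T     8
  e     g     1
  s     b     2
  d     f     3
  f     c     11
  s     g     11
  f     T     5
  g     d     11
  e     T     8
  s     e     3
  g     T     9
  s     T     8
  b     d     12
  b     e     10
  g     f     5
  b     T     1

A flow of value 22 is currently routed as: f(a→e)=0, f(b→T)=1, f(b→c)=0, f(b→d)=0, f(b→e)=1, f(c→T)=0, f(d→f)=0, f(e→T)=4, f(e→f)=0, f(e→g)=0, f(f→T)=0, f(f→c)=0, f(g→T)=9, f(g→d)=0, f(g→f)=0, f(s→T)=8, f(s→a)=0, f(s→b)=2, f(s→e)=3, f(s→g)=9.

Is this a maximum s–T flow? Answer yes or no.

No

Residual path s→a→e→T has bottleneck 1 > 0.
Pushing 1 along it raises the flow to 23, so the given flow is not maximum.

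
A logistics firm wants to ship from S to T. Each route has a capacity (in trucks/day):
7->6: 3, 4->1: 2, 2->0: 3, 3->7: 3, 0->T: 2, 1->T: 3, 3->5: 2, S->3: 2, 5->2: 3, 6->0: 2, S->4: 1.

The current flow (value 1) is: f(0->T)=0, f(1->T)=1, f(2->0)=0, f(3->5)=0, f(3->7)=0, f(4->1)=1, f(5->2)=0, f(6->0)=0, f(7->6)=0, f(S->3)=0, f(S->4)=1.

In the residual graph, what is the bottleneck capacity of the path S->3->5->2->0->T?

2

Residual capacities along the path: S->3: 2, 3->5: 2, 5->2: 3, 2->0: 3, 0->T: 2.
Minimum is 2.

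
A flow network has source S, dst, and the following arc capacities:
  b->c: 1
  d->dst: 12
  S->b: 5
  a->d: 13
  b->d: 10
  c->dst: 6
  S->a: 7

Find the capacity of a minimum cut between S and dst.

12

Max flow = 12 (via 2 augmenting paths).
In the residual at optimum, the set reachable from S is {S}.
Cut edges: S->a (cap 7), S->b (cap 5). Sum = 12.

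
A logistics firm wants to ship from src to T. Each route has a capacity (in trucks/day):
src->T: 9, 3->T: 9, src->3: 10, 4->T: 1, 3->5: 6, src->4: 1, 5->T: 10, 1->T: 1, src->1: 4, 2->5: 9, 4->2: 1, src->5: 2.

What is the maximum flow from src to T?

Augment src->T: bottleneck 9. Total 9.
Augment src->3->T: bottleneck 9. Total 18.
Augment src->4->T: bottleneck 1. Total 19.
Augment src->5->T: bottleneck 2. Total 21.
Augment src->1->T: bottleneck 1. Total 22.
Augment src->3->5->T: bottleneck 1. Total 23.
No augmenting path remains in the residual graph.

23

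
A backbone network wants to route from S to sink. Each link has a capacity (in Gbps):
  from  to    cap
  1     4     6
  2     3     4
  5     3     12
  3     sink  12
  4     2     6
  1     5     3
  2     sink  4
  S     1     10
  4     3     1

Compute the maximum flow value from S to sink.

Augment S->1->4->2->sink: bottleneck 4. Total 4.
Augment S->1->4->3->sink: bottleneck 1. Total 5.
Augment S->1->5->3->sink: bottleneck 3. Total 8.
Augment S->1->4->2->3->sink: bottleneck 1. Total 9.
No augmenting path remains in the residual graph.

9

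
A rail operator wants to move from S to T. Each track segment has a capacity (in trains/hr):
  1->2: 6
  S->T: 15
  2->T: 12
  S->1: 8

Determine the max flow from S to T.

Augment S->T: bottleneck 15. Total 15.
Augment S->1->2->T: bottleneck 6. Total 21.
No augmenting path remains in the residual graph.

21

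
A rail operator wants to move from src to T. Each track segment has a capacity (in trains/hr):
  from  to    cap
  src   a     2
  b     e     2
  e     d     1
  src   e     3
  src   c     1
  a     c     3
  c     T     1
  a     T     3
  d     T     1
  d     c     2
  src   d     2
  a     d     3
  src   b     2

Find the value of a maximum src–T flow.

4

Augment src→a→T: bottleneck 2. Total 2.
Augment src→d→T: bottleneck 1. Total 3.
Augment src→c→T: bottleneck 1. Total 4.
No augmenting path remains in the residual graph.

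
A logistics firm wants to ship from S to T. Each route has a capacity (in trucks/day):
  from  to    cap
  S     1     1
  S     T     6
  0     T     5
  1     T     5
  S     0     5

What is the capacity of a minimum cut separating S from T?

12

Max flow = 12 (via 3 augmenting paths).
In the residual at optimum, the set reachable from S is {S}.
Cut edges: S->1 (cap 1), S->0 (cap 5), S->T (cap 6). Sum = 12.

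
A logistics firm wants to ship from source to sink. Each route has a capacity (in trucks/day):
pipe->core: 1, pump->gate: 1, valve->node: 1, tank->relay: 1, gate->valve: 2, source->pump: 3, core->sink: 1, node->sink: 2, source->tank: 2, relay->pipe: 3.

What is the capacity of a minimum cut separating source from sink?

2

Max flow = 2 (via 2 augmenting paths).
In the residual at optimum, the set reachable from source is {pump, source, tank}.
Cut edges: tank->relay (cap 1), pump->gate (cap 1). Sum = 2.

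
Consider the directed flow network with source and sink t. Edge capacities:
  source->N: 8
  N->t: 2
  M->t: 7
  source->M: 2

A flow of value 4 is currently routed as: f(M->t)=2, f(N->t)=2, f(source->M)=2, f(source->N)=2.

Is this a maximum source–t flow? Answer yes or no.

Residual reachable from source: {N, source}; t is not reachable.
Saturated cut: source->M, N->t with total capacity 4 = current flow value. Flow is maximum.

Yes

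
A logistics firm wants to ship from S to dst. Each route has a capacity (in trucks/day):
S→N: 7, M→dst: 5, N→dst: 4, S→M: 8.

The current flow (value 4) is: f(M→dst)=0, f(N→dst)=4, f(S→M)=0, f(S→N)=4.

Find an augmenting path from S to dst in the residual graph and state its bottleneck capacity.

S→M→dst, bottleneck 5

Residual along S→M→dst: S→M: 8, M→dst: 5.
Bottleneck = min = 5.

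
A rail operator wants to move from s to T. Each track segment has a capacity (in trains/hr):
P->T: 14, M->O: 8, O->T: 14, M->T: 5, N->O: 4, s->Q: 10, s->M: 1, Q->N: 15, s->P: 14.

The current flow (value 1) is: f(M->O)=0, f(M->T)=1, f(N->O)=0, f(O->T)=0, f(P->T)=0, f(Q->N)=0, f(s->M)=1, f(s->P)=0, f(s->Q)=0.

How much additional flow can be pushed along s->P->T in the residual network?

14

Residual capacities along the path: s->P: 14, P->T: 14.
Minimum is 14.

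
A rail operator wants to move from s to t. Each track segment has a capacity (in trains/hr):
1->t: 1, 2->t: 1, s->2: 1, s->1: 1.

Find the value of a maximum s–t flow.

Augment s->2->t: bottleneck 1. Total 1.
Augment s->1->t: bottleneck 1. Total 2.
No augmenting path remains in the residual graph.

2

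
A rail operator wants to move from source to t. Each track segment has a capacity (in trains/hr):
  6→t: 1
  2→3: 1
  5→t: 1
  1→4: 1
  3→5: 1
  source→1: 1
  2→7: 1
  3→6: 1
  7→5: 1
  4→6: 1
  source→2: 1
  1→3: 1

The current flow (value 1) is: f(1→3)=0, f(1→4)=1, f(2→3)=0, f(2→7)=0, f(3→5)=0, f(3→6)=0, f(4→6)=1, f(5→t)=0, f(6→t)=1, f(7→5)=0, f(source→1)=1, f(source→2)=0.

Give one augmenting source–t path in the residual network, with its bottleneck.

source→2→3→5→t, bottleneck 1

Residual along source→2→3→5→t: source→2: 1, 2→3: 1, 3→5: 1, 5→t: 1.
Bottleneck = min = 1.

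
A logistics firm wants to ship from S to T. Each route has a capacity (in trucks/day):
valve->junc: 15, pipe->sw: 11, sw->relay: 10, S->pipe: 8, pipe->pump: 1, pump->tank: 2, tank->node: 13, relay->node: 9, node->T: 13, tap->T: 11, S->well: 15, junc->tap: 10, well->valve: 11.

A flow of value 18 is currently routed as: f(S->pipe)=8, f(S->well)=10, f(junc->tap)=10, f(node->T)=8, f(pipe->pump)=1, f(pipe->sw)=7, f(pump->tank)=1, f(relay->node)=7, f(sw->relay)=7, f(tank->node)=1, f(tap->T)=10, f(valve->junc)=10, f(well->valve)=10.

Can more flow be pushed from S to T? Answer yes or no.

No

Residual reachable from S: {S, junc, valve, well}; T is not reachable.
Saturated cut: junc->tap, S->pipe with total capacity 18 = current flow value. Flow is maximum.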